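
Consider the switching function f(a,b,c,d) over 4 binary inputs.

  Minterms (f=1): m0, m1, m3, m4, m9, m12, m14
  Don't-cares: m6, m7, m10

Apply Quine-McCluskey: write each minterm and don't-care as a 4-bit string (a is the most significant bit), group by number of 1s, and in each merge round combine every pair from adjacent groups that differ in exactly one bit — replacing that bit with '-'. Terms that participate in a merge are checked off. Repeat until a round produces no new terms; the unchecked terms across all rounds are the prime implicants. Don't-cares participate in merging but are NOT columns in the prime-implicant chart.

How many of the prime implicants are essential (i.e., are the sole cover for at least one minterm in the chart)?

2

[col 0] 0000*, 0001*, 0011*, 0100*, 0110*, 0111*, 1001*, 1010*, 1100*, 1110*
[col 1] -001, -100*, -110*, 0-00, 0-11, 00-1, 000-, 01-0*, 011-, 1-10, 11-0*
[col 2] -1-0
Prime implicants: -001, -1-0, 0-00, 0-11, 00-1, 000-, 011-, 1-10
PI chart (minterm → PIs covering it):
  0 | 0-00,000-
  1 | -001,00-1,000-
  3 | 0-11,00-1
  4 | -1-0,0-00
  9 | -001  (sole → essential)
  12 | -1-0  (sole → essential)
  14 | -1-0,1-10
Essential prime implicants: -001, -1-0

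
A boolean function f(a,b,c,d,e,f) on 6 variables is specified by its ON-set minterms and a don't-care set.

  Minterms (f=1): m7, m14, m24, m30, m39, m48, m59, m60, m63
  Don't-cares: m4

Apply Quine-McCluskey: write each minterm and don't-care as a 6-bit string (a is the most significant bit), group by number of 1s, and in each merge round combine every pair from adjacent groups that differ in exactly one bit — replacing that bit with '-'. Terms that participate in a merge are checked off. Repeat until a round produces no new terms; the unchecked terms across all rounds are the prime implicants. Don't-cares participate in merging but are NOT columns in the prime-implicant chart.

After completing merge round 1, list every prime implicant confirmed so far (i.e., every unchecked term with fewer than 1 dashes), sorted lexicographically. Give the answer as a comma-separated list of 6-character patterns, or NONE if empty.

[col 0] 000100, 000111*, 001110*, 011000, 011110*, 100111*, 110000, 111011*, 111100, 111111*
[col 1] -00111, 0-1110, 111-11
Prime implicants: -00111, 0-1110, 000100, 011000, 110000, 111-11, 111100

000100, 011000, 110000, 111100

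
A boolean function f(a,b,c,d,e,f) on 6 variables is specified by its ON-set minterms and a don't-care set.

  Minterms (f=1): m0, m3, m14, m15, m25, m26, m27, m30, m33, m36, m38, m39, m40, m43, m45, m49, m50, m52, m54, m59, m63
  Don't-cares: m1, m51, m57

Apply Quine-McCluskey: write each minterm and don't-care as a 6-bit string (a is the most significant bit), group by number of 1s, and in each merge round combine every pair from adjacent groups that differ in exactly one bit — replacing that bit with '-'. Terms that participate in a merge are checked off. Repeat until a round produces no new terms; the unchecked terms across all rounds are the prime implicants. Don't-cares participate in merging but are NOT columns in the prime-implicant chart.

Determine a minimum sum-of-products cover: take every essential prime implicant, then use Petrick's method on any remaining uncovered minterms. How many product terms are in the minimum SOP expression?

13

size-2^0 implicants → 000000(✓)  000001(✓)  000011(✓)  001110(✓)  001111(✓)  011001(✓)  011010(✓)  011011(✓)  011110(✓)  100001(✓)  100100(✓)  100110(✓)  100111(✓)  101000  101011(✓)  101101  110001(✓)  110010(✓)  110011(✓)  110100(✓)  110110(✓)  111001(✓)  111011(✓)  111111(✓)
size-2^1 implicants → -00001  -11001(✓)  -11011(✓)  0-1110  0000-1  00000-  00111-  011-10  0110-1(✓)  01101-  1-0001  1-0100(✓)  1-0110(✓)  1-1011  1001-0(✓)  10011-  11-001(✓)  11-011(✓)  110-10  1100-1(✓)  11001-  1101-0(✓)  111-11  1110-1(✓)
size-2^2 implicants → -110-1  1-01-0  11-0-1
Unchecked terms (primes): -00001, -110-1, 0-1110, 0000-1, 00000-, 00111-, 011-10, 01101-, 1-0001, 1-01-0, 1-1011, 10011-, 101000, 101101, 11-0-1, 110-10, 11001-, 111-11
Minterm coverage:
  m0 ⊆ 00000- [E]
  m3 ⊆ 0000-1 [E]
  m14 ⊆ 0-1110,00111-
  m15 ⊆ 00111- [E]
  m25 ⊆ -110-1 [E]
  m26 ⊆ 011-10,01101-
  m27 ⊆ -110-1,01101-
  m30 ⊆ 0-1110,011-10
  m33 ⊆ -00001,1-0001
  m36 ⊆ 1-01-0 [E]
  m38 ⊆ 1-01-0,10011-
  m39 ⊆ 10011- [E]
  m40 ⊆ 101000 [E]
  m43 ⊆ 1-1011 [E]
  m45 ⊆ 101101 [E]
  m49 ⊆ 1-0001,11-0-1
  m50 ⊆ 110-10,11001-
  m52 ⊆ 1-01-0 [E]
  m54 ⊆ 1-01-0,110-10
  m59 ⊆ -110-1,1-1011,11-0-1,111-11
  m63 ⊆ 111-11 [E]
E = {-110-1, 0000-1, 00000-, 00111-, 1-01-0, 1-1011, 10011-, 101000, 101101, 111-11}
Petrick residual → 011-10, 1-0001, 110-10
Cover = bcd'f + a'b'c'd'f + a'b'c'd'e' + a'b'cde + a'bcef' + ac'd'e'f + ac'df' + acd'ef + ab'c'de + ab'cd'e'f' + ab'cde'f + abc'ef' + abcef  |cover|=13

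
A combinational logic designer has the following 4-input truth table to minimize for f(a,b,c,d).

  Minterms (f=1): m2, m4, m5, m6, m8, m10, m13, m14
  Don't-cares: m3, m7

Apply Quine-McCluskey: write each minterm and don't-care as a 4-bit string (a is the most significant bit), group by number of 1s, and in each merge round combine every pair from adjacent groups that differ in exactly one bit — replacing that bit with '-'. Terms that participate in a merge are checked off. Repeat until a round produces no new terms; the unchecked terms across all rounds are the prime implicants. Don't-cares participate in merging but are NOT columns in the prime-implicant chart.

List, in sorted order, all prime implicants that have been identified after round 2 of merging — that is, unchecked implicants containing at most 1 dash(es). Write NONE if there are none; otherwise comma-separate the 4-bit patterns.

-101, 10-0

size-2^0 implicants → 0010(✓)  0011(✓)  0100(✓)  0101(✓)  0110(✓)  0111(✓)  1000(✓)  1010(✓)  1101(✓)  1110(✓)
size-2^1 implicants → -010(✓)  -101  -110(✓)  0-10(✓)  0-11(✓)  001-(✓)  01-0(✓)  01-1(✓)  010-(✓)  011-(✓)  1-10(✓)  10-0
size-2^2 implicants → --10  0-1-  01--
Unchecked terms (primes): --10, -101, 0-1-, 01--, 10-0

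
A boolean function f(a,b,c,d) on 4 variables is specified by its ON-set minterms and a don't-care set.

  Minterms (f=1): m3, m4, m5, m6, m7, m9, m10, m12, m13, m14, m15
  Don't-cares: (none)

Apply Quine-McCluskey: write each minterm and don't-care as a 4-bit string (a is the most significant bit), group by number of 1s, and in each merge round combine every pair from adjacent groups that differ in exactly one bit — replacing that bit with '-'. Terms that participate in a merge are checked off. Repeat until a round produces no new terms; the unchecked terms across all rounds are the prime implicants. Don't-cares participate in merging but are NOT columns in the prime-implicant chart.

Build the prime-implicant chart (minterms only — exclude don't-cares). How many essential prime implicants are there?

[col 0] 0011*, 0100*, 0101*, 0110*, 0111*, 1001*, 1010*, 1100*, 1101*, 1110*, 1111*
[col 1] -100*, -101*, -110*, -111*, 0-11, 01-0*, 01-1*, 010-*, 011-*, 1-01, 1-10, 11-0*, 11-1*, 110-*, 111-*
[col 2] -1-0*, -1-1*, -10-*, -11-*, 01--*, 11--*
[col 3] -1--
Prime implicants: -1--, 0-11, 1-01, 1-10
PI chart (minterm → PIs covering it):
  3 | 0-11  (sole → essential)
  4 | -1--  (sole → essential)
  5 | -1--  (sole → essential)
  6 | -1--  (sole → essential)
  7 | -1--,0-11
  9 | 1-01  (sole → essential)
  10 | 1-10  (sole → essential)
  12 | -1--  (sole → essential)
  13 | -1--,1-01
  14 | -1--,1-10
  15 | -1--  (sole → essential)
Essential prime implicants: -1--, 0-11, 1-01, 1-10

4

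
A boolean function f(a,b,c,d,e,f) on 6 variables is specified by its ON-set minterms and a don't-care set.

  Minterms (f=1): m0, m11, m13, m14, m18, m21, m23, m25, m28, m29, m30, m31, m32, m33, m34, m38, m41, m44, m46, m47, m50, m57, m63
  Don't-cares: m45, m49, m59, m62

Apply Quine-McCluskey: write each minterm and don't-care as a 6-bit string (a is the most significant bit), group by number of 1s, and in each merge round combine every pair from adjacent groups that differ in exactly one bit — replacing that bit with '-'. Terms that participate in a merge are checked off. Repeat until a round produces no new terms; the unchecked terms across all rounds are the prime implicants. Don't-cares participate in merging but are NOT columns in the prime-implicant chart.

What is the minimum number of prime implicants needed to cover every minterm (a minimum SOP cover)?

Round 0: 000000✓ 001011 001101✓ 001110✓ 010010✓ 010101✓ 010111✓ 011001✓ 011100✓ 011101✓ 011110✓ 011111✓ 100000✓ 100001✓ 100010✓ 100110✓ 101001✓ 101100✓ 101101✓ 101110✓ 101111✓ 110001✓ 110010✓ 111001✓ 111011✓ 111110✓ 111111✓
Round 1: -00000 -01101 -01110✓ -10010 -11001 -11110✓ -11111✓ 0-1101 0-1110✓ 01-101✓ 01-111✓ 0101-1✓ 011-01 0111-0✓ 0111-1✓ 01110-✓ 01111-✓ 1-0001✓ 1-0010 1-1001✓ 1-1110✓ 1-1111✓ 10-001✓ 10-110 100-10 1000-0 10000- 101-01 1011-0✓ 1011-1✓ 10110-✓ 10111-✓ 11-001✓ 111-11 1110-1 11111-✓
Round 2: --1110 -1111- 01-1-1 0111-- 1--001 1-111- 1011--
PIs = {--1110, -00000, -01101, -10010, -11001, -1111-, 0-1101, 001011, 01-1-1, 011-01, 0111--, 1--001, 1-0010, 1-111-, 10-110, 100-10, 1000-0, 10000-, 101-01, 1011--, 111-11, 1110-1}
Coverage chart:
  m0: -00000 ←essential
  m11: 001011 ←essential
  m13: -01101,0-1101
  m14: --1110 ←essential
  m18: -10010 ←essential
  m21: 01-1-1 ←essential
  m23: 01-1-1 ←essential
  m25: -11001,011-01
  m28: 0111-- ←essential
  m29: 0-1101,01-1-1,011-01,0111--
  m30: --1110,-1111-,0111--
  m31: -1111-,01-1-1,0111--
  m32: -00000,1000-0,10000-
  m33: 1--001,10000-
  m34: 1-0010,100-10,1000-0
  m38: 10-110,100-10
  m41: 1--001,101-01
  m44: 1011-- ←essential
  m46: --1110,1-111-,10-110,1011--
  m47: 1-111-,1011--
  m50: -10010,1-0010
  m57: -11001,1--001,1110-1
  m63: -1111-,1-111-,111-11
Essential: --1110, -00000, -10010, 001011, 01-1-1, 0111--, 1011--
Petrick residual → -01101, -11001, -1111-, 1--001, 100-10
Min cover (12 terms): cdef' + b'c'd'e'f' + b'cde'f + bc'd'ef' + bcd'e'f + bcde + a'b'cd'ef + a'bdf + a'bcd + ad'e'f + ab'c'ef' + ab'cd

12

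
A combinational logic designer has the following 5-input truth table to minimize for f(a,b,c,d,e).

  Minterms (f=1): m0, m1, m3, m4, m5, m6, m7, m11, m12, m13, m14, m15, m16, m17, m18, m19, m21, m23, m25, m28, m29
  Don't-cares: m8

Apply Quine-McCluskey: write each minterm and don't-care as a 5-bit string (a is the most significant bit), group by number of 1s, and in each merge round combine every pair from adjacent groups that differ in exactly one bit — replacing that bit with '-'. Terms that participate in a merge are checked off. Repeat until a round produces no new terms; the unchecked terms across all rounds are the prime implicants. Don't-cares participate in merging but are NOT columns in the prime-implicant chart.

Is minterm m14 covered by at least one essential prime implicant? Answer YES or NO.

[col 0] 00000*, 00001*, 00011*, 00100*, 00101*, 00110*, 00111*, 01000*, 01011*, 01100*, 01101*, 01110*, 01111*, 10000*, 10001*, 10010*, 10011*, 10101*, 10111*, 11001*, 11100*, 11101*
[col 1] -0000*, -0001*, -0011*, -0101*, -0111*, -1100*, -1101*, 0-000*, 0-011*, 0-100*, 0-101*, 0-110*, 0-111*, 00-00*, 00-01*, 00-11*, 000-1*, 0000-*, 001-0*, 001-1*, 0010-*, 0011-*, 01-00*, 01-11*, 011-0*, 011-1*, 0110-*, 0111-*, 1-001*, 1-101*, 10-01*, 10-11*, 100-0*, 100-1*, 1000-*, 1001-*, 101-1*, 11-01*, 1110-*
[col 2] --101, -0-01*, -0-11*, -00-1*, -000-, -01-1*, -110-, 0--00, 0--11, 0-1-0*, 0-1-1*, 0-10-*, 0-11-*, 00--1*, 00-0-, 001--*, 011--*, 1--01, 10--1*, 100--
[col 3] -0--1, 0-1--
Prime implicants: --101, -0--1, -000-, -110-, 0--00, 0--11, 0-1--, 00-0-, 1--01, 100--
PI chart (minterm → PIs covering it):
  0 | -000-,0--00,00-0-
  1 | -0--1,-000-,00-0-
  3 | -0--1,0--11
  4 | 0--00,0-1--,00-0-
  5 | --101,-0--1,0-1--,00-0-
  6 | 0-1--  (sole → essential)
  7 | -0--1,0--11,0-1--
  11 | 0--11  (sole → essential)
  12 | -110-,0--00,0-1--
  13 | --101,-110-,0-1--
  14 | 0-1--  (sole → essential)
  15 | 0--11,0-1--
  16 | -000-,100--
  17 | -0--1,-000-,1--01,100--
  18 | 100--  (sole → essential)
  19 | -0--1,100--
  21 | --101,-0--1,1--01
  23 | -0--1  (sole → essential)
  25 | 1--01  (sole → essential)
  28 | -110-  (sole → essential)
  29 | --101,-110-,1--01
Essential prime implicants: -0--1, -110-, 0--11, 0-1--, 1--01, 100--

YES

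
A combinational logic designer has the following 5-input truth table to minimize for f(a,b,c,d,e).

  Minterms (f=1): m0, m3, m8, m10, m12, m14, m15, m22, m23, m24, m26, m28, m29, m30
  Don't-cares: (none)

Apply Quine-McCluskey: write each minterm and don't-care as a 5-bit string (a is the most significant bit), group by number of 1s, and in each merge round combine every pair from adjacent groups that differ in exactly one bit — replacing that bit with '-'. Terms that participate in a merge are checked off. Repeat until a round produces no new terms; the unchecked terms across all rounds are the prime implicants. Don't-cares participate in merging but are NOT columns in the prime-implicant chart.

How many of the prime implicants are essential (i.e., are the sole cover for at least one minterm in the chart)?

6

[col 0] 00000*, 00011, 01000*, 01010*, 01100*, 01110*, 01111*, 10110*, 10111*, 11000*, 11010*, 11100*, 11101*, 11110*
[col 1] -1000*, -1010*, -1100*, -1110*, 0-000, 01-00*, 01-10*, 010-0*, 011-0*, 0111-, 1-110, 1011-, 11-00*, 11-10*, 110-0*, 111-0*, 1110-
[col 2] -1-00*, -1-10*, -10-0*, -11-0*, 01--0*, 11--0*
[col 3] -1--0
Prime implicants: -1--0, 0-000, 00011, 0111-, 1-110, 1011-, 1110-
PI chart (minterm → PIs covering it):
  0 | 0-000  (sole → essential)
  3 | 00011  (sole → essential)
  8 | -1--0,0-000
  10 | -1--0  (sole → essential)
  12 | -1--0  (sole → essential)
  14 | -1--0,0111-
  15 | 0111-  (sole → essential)
  22 | 1-110,1011-
  23 | 1011-  (sole → essential)
  24 | -1--0  (sole → essential)
  26 | -1--0  (sole → essential)
  28 | -1--0,1110-
  29 | 1110-  (sole → essential)
  30 | -1--0,1-110
Essential prime implicants: -1--0, 0-000, 00011, 0111-, 1011-, 1110-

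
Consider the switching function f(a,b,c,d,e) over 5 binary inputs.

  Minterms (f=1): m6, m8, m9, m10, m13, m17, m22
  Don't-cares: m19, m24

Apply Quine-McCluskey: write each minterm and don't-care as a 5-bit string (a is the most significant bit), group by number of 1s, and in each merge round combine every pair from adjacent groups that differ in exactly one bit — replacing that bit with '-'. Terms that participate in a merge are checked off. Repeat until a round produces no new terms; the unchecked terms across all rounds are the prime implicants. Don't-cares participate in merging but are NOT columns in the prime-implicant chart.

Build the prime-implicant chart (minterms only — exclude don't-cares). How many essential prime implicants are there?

4

Round 0: 00110✓ 01000✓ 01001✓ 01010✓ 01101✓ 10001✓ 10011✓ 10110✓ 11000✓
Round 1: -0110 -1000 01-01 010-0 0100- 100-1
PIs = {-0110, -1000, 01-01, 010-0, 0100-, 100-1}
Coverage chart:
  m6: -0110 ←essential
  m8: -1000,010-0,0100-
  m9: 01-01,0100-
  m10: 010-0 ←essential
  m13: 01-01 ←essential
  m17: 100-1 ←essential
  m22: -0110 ←essential
Essential: -0110, 01-01, 010-0, 100-1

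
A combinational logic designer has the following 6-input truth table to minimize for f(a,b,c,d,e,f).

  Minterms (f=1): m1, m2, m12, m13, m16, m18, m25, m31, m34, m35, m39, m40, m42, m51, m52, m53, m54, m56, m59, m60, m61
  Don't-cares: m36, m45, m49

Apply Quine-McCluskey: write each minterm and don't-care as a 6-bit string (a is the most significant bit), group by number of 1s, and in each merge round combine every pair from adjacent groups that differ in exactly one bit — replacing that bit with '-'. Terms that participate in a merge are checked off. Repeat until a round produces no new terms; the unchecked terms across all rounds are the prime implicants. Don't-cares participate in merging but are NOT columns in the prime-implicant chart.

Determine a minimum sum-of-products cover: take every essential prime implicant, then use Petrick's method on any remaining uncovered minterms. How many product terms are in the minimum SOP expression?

12

[col 0] 000001, 000010*, 001100*, 001101*, 010000*, 010010*, 011001, 011111, 100010*, 100011*, 100100*, 100111*, 101000*, 101010*, 101101*, 110001*, 110011*, 110100*, 110101*, 110110*, 111000*, 111011*, 111100*, 111101*
[col 1] -00010, -01101, 0-0010, 00110-, 0100-0, 1-0011, 1-0100, 1-1000, 1-1101, 10-010, 100-11, 10001-, 1010-0, 11-011, 11-100*, 11-101*, 110-01, 1100-1, 1101-0, 11010-*, 111-00, 11110-*
[col 2] 11-10-
Prime implicants: -00010, -01101, 0-0010, 000001, 00110-, 0100-0, 011001, 011111, 1-0011, 1-0100, 1-1000, 1-1101, 10-010, 100-11, 10001-, 1010-0, 11-011, 11-10-, 110-01, 1100-1, 1101-0, 111-00
PI chart (minterm → PIs covering it):
  1 | 000001  (sole → essential)
  2 | -00010,0-0010
  12 | 00110-  (sole → essential)
  13 | -01101,00110-
  16 | 0100-0  (sole → essential)
  18 | 0-0010,0100-0
  25 | 011001  (sole → essential)
  31 | 011111  (sole → essential)
  34 | -00010,10-010,10001-
  35 | 1-0011,100-11,10001-
  39 | 100-11  (sole → essential)
  40 | 1-1000,1010-0
  42 | 10-010,1010-0
  51 | 1-0011,11-011,1100-1
  52 | 1-0100,11-10-,1101-0
  53 | 11-10-,110-01
  54 | 1101-0  (sole → essential)
  56 | 1-1000,111-00
  59 | 11-011  (sole → essential)
  60 | 11-10-,111-00
  61 | 1-1101,11-10-
Essential prime implicants: 000001, 00110-, 0100-0, 011001, 011111, 100-11, 11-011, 1101-0
Petrick residual → -00010, 1-1000, 10-010, 11-10-
Minimum SOP uses 12 PIs: b'c'd'ef' + a'b'c'd'e'f + a'b'cde' + a'bc'd'f' + a'bcd'e'f + a'bcdef + acd'e'f' + ab'd'ef' + ab'c'ef + abd'ef + abde' + abc'df'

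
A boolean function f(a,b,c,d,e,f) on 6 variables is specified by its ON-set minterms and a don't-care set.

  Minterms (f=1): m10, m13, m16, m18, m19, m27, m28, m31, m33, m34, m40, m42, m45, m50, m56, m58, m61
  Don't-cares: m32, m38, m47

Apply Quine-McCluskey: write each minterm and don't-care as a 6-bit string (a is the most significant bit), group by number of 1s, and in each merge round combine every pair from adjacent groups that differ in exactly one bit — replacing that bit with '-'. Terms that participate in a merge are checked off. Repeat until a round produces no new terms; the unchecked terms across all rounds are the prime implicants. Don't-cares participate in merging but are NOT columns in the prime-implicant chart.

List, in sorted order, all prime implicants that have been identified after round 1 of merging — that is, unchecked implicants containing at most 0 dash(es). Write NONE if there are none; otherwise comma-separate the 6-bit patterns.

011100

size-2^0 implicants → 001010(✓)  001101(✓)  010000(✓)  010010(✓)  010011(✓)  011011(✓)  011100  011111(✓)  100000(✓)  100001(✓)  100010(✓)  100110(✓)  101000(✓)  101010(✓)  101101(✓)  101111(✓)  110010(✓)  111000(✓)  111010(✓)  111101(✓)
size-2^1 implicants → -01010  -01101  -10010  01-011  0100-0  01001-  011-11  1-0010(✓)  1-1000(✓)  1-1010(✓)  1-1101  10-000(✓)  10-010(✓)  100-10  1000-0(✓)  10000-  1010-0(✓)  1011-1  11-010(✓)  1110-0(✓)
size-2^2 implicants → 1--010  1-10-0  10-0-0
Unchecked terms (primes): -01010, -01101, -10010, 01-011, 0100-0, 01001-, 011-11, 011100, 1--010, 1-10-0, 1-1101, 10-0-0, 100-10, 10000-, 1011-1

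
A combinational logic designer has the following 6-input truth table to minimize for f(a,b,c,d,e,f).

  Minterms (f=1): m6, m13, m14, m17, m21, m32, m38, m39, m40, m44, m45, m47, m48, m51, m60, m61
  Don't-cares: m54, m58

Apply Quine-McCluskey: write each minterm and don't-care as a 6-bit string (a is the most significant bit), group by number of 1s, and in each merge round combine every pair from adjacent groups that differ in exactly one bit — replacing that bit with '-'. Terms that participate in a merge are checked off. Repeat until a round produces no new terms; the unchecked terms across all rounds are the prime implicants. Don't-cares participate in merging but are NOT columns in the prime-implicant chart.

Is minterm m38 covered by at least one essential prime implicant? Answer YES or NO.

[col 0] 000110*, 001101*, 001110*, 010001*, 010101*, 100000*, 100110*, 100111*, 101000*, 101100*, 101101*, 101111*, 110000*, 110011, 110110*, 111010, 111100*, 111101*
[col 1] -00110, -01101, 00-110, 010-01, 1-0000, 1-0110, 1-1100*, 1-1101*, 10-000, 10-111, 10011-, 101-00, 1011-1, 10110-*, 11110-*
[col 2] 1-110-
Prime implicants: -00110, -01101, 00-110, 010-01, 1-0000, 1-0110, 1-110-, 10-000, 10-111, 10011-, 101-00, 1011-1, 110011, 111010
PI chart (minterm → PIs covering it):
  6 | -00110,00-110
  13 | -01101  (sole → essential)
  14 | 00-110  (sole → essential)
  17 | 010-01  (sole → essential)
  21 | 010-01  (sole → essential)
  32 | 1-0000,10-000
  38 | -00110,1-0110,10011-
  39 | 10-111,10011-
  40 | 10-000,101-00
  44 | 1-110-,101-00
  45 | -01101,1-110-,1011-1
  47 | 10-111,1011-1
  48 | 1-0000  (sole → essential)
  51 | 110011  (sole → essential)
  60 | 1-110-  (sole → essential)
  61 | 1-110-  (sole → essential)
Essential prime implicants: -01101, 00-110, 010-01, 1-0000, 1-110-, 110011

NO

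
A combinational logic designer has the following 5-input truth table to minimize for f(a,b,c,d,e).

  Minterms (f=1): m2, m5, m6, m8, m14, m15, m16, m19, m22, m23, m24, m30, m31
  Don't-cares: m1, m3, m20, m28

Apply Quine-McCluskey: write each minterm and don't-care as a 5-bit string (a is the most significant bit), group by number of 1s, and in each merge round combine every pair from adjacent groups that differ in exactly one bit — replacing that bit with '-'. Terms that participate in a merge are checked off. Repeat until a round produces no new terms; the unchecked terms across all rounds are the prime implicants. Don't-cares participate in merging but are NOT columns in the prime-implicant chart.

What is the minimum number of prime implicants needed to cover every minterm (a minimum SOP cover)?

[col 0] 00001*, 00010*, 00011*, 00101*, 00110*, 01000*, 01110*, 01111*, 10000*, 10011*, 10100*, 10110*, 10111*, 11000*, 11100*, 11110*, 11111*
[col 1] -0011, -0110*, -1000, -1110*, -1111*, 0-110*, 00-01, 00-10, 000-1, 0001-, 0111-*, 1-000*, 1-100*, 1-110*, 1-111*, 10-00*, 10-11, 101-0*, 1011-*, 11-00*, 111-0*, 1111-*
[col 2] --110, -111-, 1--00, 1-1-0, 1-11-
Prime implicants: --110, -0011, -1000, -111-, 00-01, 00-10, 000-1, 0001-, 1--00, 1-1-0, 1-11-, 10-11
PI chart (minterm → PIs covering it):
  2 | 00-10,0001-
  5 | 00-01  (sole → essential)
  6 | --110,00-10
  8 | -1000  (sole → essential)
  14 | --110,-111-
  15 | -111-  (sole → essential)
  16 | 1--00  (sole → essential)
  19 | -0011,10-11
  22 | --110,1-1-0,1-11-
  23 | 1-11-,10-11
  24 | -1000,1--00
  30 | --110,-111-,1-1-0,1-11-
  31 | -111-,1-11-
Essential prime implicants: -1000, -111-, 00-01, 1--00
Petrick residual → --110, 00-10, 10-11
Minimum SOP uses 7 PIs: cde' + bc'd'e' + bcd + a'b'd'e + a'b'de' + ad'e' + ab'de

7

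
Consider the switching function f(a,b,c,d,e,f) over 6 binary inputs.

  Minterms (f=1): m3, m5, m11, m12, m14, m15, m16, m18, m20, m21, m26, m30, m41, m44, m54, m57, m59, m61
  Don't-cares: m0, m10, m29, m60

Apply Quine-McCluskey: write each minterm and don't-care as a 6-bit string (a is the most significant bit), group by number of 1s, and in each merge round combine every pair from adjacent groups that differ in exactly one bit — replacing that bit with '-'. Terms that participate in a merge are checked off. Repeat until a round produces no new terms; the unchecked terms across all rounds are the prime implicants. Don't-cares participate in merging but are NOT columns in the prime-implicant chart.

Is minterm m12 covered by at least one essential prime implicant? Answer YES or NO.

NO

size-2^0 implicants → 000000(✓)  000011(✓)  000101(✓)  001010(✓)  001011(✓)  001100(✓)  001110(✓)  001111(✓)  010000(✓)  010010(✓)  010100(✓)  010101(✓)  011010(✓)  011101(✓)  011110(✓)  101001(✓)  101100(✓)  110110  111001(✓)  111011(✓)  111100(✓)  111101(✓)
size-2^1 implicants → -01100  -11101  0-0000  0-0101  0-1010(✓)  0-1110(✓)  00-011  001-10(✓)  001-11(✓)  00101-(✓)  0011-0  00111-(✓)  01-010  01-101  010-00  0100-0  01010-  011-10(✓)  1-1001  1-1100  111-01  1110-1  11110-
size-2^2 implicants → 0-1-10  001-1-
Unchecked terms (primes): -01100, -11101, 0-0000, 0-0101, 0-1-10, 00-011, 001-1-, 0011-0, 01-010, 01-101, 010-00, 0100-0, 01010-, 1-1001, 1-1100, 110110, 111-01, 1110-1, 11110-
Minterm coverage:
  m3 ⊆ 00-011 [E]
  m5 ⊆ 0-0101 [E]
  m11 ⊆ 00-011,001-1-
  m12 ⊆ -01100,0011-0
  m14 ⊆ 0-1-10,001-1-,0011-0
  m15 ⊆ 001-1- [E]
  m16 ⊆ 0-0000,010-00,0100-0
  m18 ⊆ 01-010,0100-0
  m20 ⊆ 010-00,01010-
  m21 ⊆ 0-0101,01-101,01010-
  m26 ⊆ 0-1-10,01-010
  m30 ⊆ 0-1-10 [E]
  m41 ⊆ 1-1001 [E]
  m44 ⊆ -01100,1-1100
  m54 ⊆ 110110 [E]
  m57 ⊆ 1-1001,111-01,1110-1
  m59 ⊆ 1110-1 [E]
  m61 ⊆ -11101,111-01,11110-
E = {0-0101, 0-1-10, 00-011, 001-1-, 1-1001, 110110, 1110-1}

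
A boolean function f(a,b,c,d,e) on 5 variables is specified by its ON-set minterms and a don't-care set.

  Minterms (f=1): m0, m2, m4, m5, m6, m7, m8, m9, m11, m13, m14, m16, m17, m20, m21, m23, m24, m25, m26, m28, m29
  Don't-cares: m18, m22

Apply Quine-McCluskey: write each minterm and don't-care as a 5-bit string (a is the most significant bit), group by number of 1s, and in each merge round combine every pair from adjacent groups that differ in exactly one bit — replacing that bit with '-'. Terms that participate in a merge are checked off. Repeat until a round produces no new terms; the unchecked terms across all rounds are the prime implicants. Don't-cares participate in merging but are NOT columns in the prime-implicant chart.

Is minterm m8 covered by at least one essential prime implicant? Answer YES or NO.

NO

[col 0] 00000*, 00010*, 00100*, 00101*, 00110*, 00111*, 01000*, 01001*, 01011*, 01101*, 01110*, 10000*, 10001*, 10010*, 10100*, 10101*, 10110*, 10111*, 11000*, 11001*, 11010*, 11100*, 11101*
[col 1] -0000*, -0010*, -0100*, -0101*, -0110*, -0111*, -1000*, -1001*, -1101*, 0-000*, 0-101*, 0-110, 00-00*, 00-10*, 000-0*, 001-0*, 001-1*, 0010-*, 0011-*, 01-01*, 010-1, 0100-*, 1-000*, 1-001*, 1-010*, 1-100*, 1-101*, 10-00*, 10-01*, 10-10*, 100-0*, 1000-*, 101-0*, 101-1*, 1010-*, 1011-*, 11-00*, 11-01*, 110-0*, 1100-*, 1110-*
[col 2] --000, --101, -0-00*, -0-10*, -00-0*, -01-0*, -01-1*, -010-*, -011-*, -1-01, -100-, 00--0*, 001--*, 1--00*, 1--01*, 1-0-0, 1-00-*, 1-10-*, 10--0*, 10-0-*, 101--*, 11-0-*
[col 3] -0--0, -01--, 1--0-
Prime implicants: --000, --101, -0--0, -01--, -1-01, -100-, 0-110, 010-1, 1--0-, 1-0-0
PI chart (minterm → PIs covering it):
  0 | --000,-0--0
  2 | -0--0  (sole → essential)
  4 | -0--0,-01--
  5 | --101,-01--
  6 | -0--0,-01--,0-110
  7 | -01--  (sole → essential)
  8 | --000,-100-
  9 | -1-01,-100-,010-1
  11 | 010-1  (sole → essential)
  13 | --101,-1-01
  14 | 0-110  (sole → essential)
  16 | --000,-0--0,1--0-,1-0-0
  17 | 1--0-  (sole → essential)
  20 | -0--0,-01--,1--0-
  21 | --101,-01--,1--0-
  23 | -01--  (sole → essential)
  24 | --000,-100-,1--0-,1-0-0
  25 | -1-01,-100-,1--0-
  26 | 1-0-0  (sole → essential)
  28 | 1--0-  (sole → essential)
  29 | --101,-1-01,1--0-
Essential prime implicants: -0--0, -01--, 0-110, 010-1, 1--0-, 1-0-0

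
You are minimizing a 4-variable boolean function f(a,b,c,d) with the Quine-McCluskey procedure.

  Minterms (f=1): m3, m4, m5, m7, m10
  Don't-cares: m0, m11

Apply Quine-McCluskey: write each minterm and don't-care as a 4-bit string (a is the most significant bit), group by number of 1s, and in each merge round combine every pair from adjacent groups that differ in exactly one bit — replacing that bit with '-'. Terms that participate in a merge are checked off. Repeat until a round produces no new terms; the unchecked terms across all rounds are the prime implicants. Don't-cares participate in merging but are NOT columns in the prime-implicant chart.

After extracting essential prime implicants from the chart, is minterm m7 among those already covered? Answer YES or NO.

NO

size-2^0 implicants → 0000(✓)  0011(✓)  0100(✓)  0101(✓)  0111(✓)  1010(✓)  1011(✓)
size-2^1 implicants → -011  0-00  0-11  01-1  010-  101-
Unchecked terms (primes): -011, 0-00, 0-11, 01-1, 010-, 101-
Minterm coverage:
  m3 ⊆ -011,0-11
  m4 ⊆ 0-00,010-
  m5 ⊆ 01-1,010-
  m7 ⊆ 0-11,01-1
  m10 ⊆ 101- [E]
E = {101-}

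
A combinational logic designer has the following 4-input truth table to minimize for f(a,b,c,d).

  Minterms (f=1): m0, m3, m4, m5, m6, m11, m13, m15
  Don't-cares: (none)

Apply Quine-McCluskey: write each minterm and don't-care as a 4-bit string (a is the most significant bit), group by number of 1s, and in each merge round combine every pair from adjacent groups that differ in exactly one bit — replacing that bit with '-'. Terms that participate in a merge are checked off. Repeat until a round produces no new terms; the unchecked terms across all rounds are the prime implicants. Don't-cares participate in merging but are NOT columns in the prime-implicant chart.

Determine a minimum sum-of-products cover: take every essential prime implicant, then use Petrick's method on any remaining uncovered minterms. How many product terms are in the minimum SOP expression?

5

[col 0] 0000*, 0011*, 0100*, 0101*, 0110*, 1011*, 1101*, 1111*
[col 1] -011, -101, 0-00, 01-0, 010-, 1-11, 11-1
Prime implicants: -011, -101, 0-00, 01-0, 010-, 1-11, 11-1
PI chart (minterm → PIs covering it):
  0 | 0-00  (sole → essential)
  3 | -011  (sole → essential)
  4 | 0-00,01-0,010-
  5 | -101,010-
  6 | 01-0  (sole → essential)
  11 | -011,1-11
  13 | -101,11-1
  15 | 1-11,11-1
Essential prime implicants: -011, 0-00, 01-0
Petrick residual → -101, 1-11
Minimum SOP uses 5 PIs: b'cd + bc'd + a'c'd' + a'bd' + acd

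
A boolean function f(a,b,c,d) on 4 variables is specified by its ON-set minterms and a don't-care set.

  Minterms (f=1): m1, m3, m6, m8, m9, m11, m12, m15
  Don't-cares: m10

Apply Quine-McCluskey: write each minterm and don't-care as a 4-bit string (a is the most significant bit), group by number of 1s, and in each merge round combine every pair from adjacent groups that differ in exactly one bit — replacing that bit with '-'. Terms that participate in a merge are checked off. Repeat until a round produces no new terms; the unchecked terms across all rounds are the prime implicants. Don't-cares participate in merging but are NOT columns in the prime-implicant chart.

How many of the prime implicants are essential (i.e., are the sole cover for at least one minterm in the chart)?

[col 0] 0001*, 0011*, 0110, 1000*, 1001*, 1010*, 1011*, 1100*, 1111*
[col 1] -001*, -011*, 00-1*, 1-00, 1-11, 10-0*, 10-1*, 100-*, 101-*
[col 2] -0-1, 10--
Prime implicants: -0-1, 0110, 1-00, 1-11, 10--
PI chart (minterm → PIs covering it):
  1 | -0-1  (sole → essential)
  3 | -0-1  (sole → essential)
  6 | 0110  (sole → essential)
  8 | 1-00,10--
  9 | -0-1,10--
  11 | -0-1,1-11,10--
  12 | 1-00  (sole → essential)
  15 | 1-11  (sole → essential)
Essential prime implicants: -0-1, 0110, 1-00, 1-11

4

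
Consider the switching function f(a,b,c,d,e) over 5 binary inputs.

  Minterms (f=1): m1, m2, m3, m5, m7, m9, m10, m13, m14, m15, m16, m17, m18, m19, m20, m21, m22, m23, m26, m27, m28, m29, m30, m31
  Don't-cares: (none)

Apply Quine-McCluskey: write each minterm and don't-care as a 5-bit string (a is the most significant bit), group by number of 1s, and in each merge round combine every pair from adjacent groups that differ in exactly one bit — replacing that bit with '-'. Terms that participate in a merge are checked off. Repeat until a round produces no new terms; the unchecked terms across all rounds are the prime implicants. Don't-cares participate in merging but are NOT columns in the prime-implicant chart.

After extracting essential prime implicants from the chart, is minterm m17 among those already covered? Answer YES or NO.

YES

[col 0] 00001*, 00010*, 00011*, 00101*, 00111*, 01001*, 01010*, 01101*, 01110*, 01111*, 10000*, 10001*, 10010*, 10011*, 10100*, 10101*, 10110*, 10111*, 11010*, 11011*, 11100*, 11101*, 11110*, 11111*
[col 1] -0001*, -0010*, -0011*, -0101*, -0111*, -1010*, -1101*, -1110*, -1111*, 0-001*, 0-010*, 0-101*, 0-111*, 00-01*, 00-11*, 000-1*, 0001-*, 001-1*, 01-01*, 01-10*, 011-1*, 0111-*, 1-010*, 1-011*, 1-100*, 1-101*, 1-110*, 1-111*, 10-00*, 10-01*, 10-10*, 10-11*, 100-0*, 100-1*, 1000-*, 1001-*, 101-0*, 101-1*, 1010-*, 1011-*, 11-10*, 11-11*, 1101-*, 111-0*, 111-1*, 1110-*, 1111-*
[col 2] --010, --101*, --111*, -0-01*, -0-11*, -00-1*, -001-, -01-1*, -1-10, -11-1*, -111-, 0--01, 0-1-1*, 00--1*, 1--10*, 1--11*, 1-01-*, 1-1-0*, 1-1-1*, 1-10-*, 1-11-*, 10--0*, 10--1*, 10-0-*, 10-1-*, 100--*, 101--*, 11-1-*, 111--*
[col 3] --1-1, -0--1, 1--1-, 1-1--, 10---
Prime implicants: --010, --1-1, -0--1, -001-, -1-10, -111-, 0--01, 1--1-, 1-1--, 10---
PI chart (minterm → PIs covering it):
  1 | -0--1,0--01
  2 | --010,-001-
  3 | -0--1,-001-
  5 | --1-1,-0--1,0--01
  7 | --1-1,-0--1
  9 | 0--01  (sole → essential)
  10 | --010,-1-10
  13 | --1-1,0--01
  14 | -1-10,-111-
  15 | --1-1,-111-
  16 | 10---  (sole → essential)
  17 | -0--1,10---
  18 | --010,-001-,1--1-,10---
  19 | -0--1,-001-,1--1-,10---
  20 | 1-1--,10---
  21 | --1-1,-0--1,1-1--,10---
  22 | 1--1-,1-1--,10---
  23 | --1-1,-0--1,1--1-,1-1--,10---
  26 | --010,-1-10,1--1-
  27 | 1--1-  (sole → essential)
  28 | 1-1--  (sole → essential)
  29 | --1-1,1-1--
  30 | -1-10,-111-,1--1-,1-1--
  31 | --1-1,-111-,1--1-,1-1--
Essential prime implicants: 0--01, 1--1-, 1-1--, 10---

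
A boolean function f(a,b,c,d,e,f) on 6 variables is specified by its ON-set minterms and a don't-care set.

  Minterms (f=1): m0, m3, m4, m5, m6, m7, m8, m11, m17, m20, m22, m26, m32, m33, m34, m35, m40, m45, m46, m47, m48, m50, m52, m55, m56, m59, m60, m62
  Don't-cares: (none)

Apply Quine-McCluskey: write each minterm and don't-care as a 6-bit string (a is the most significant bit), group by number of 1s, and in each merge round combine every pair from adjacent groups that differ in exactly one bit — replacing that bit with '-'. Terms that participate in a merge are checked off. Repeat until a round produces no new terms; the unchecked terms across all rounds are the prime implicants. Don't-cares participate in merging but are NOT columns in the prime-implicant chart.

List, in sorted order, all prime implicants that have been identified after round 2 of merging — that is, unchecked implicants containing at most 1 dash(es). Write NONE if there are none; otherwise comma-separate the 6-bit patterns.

Round 0: 000000✓ 000011✓ 000100✓ 000101✓ 000110✓ 000111✓ 001000✓ 001011✓ 010001 010100✓ 010110✓ 011010 100000✓ 100001✓ 100010✓ 100011✓ 101000✓ 101101✓ 101110✓ 101111✓ 110000✓ 110010✓ 110100✓ 110111 111000✓ 111011 111100✓ 111110✓
Round 1: -00000✓ -00011 -01000✓ -10100 0-0100✓ 0-0110✓ 00-000✓ 00-011 000-00 000-11 0001-0✓ 0001-1✓ 00010-✓ 00011-✓ 0101-0✓ 1-0000✓ 1-0010✓ 1-1000✓ 1-1110 10-000✓ 1000-0✓ 1000-1✓ 10000-✓ 10001-✓ 1011-1 10111- 11-000✓ 11-100✓ 110-00✓ 1100-0✓ 111-00✓ 1111-0
Round 2: -0-000 0-01-0 0001-- 1--000 1-00-0 1000-- 11--00
PIs = {-0-000, -00011, -10100, 0-01-0, 00-011, 000-00, 000-11, 0001--, 010001, 011010, 1--000, 1-00-0, 1-1110, 1000--, 1011-1, 10111-, 11--00, 110111, 111011, 1111-0}

-00011, -10100, 00-011, 000-00, 000-11, 010001, 011010, 1-1110, 1011-1, 10111-, 110111, 111011, 1111-0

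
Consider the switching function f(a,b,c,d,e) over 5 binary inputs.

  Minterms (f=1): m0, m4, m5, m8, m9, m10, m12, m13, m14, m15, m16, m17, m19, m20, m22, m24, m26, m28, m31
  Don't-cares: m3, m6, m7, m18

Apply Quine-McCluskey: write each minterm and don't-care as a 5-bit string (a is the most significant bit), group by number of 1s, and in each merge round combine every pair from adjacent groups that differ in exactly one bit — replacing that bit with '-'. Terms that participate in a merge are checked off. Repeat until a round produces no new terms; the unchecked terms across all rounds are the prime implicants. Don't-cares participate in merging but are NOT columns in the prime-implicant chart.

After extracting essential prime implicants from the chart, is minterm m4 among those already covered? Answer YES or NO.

size-2^0 implicants → 00000(✓)  00011(✓)  00100(✓)  00101(✓)  00110(✓)  00111(✓)  01000(✓)  01001(✓)  01010(✓)  01100(✓)  01101(✓)  01110(✓)  01111(✓)  10000(✓)  10001(✓)  10010(✓)  10011(✓)  10100(✓)  10110(✓)  11000(✓)  11010(✓)  11100(✓)  11111(✓)
size-2^1 implicants → -0000(✓)  -0011  -0100(✓)  -0110(✓)  -1000(✓)  -1010(✓)  -1100(✓)  -1111  0-000(✓)  0-100(✓)  0-101(✓)  0-110(✓)  0-111(✓)  00-00(✓)  00-11  001-0(✓)  001-1(✓)  0010-(✓)  0011-(✓)  01-00(✓)  01-01(✓)  01-10(✓)  010-0(✓)  0100-(✓)  011-0(✓)  011-1(✓)  0110-(✓)  0111-(✓)  1-000(✓)  1-010(✓)  1-100(✓)  10-00(✓)  10-10(✓)  100-0(✓)  100-1(✓)  1000-(✓)  1001-(✓)  101-0(✓)  11-00(✓)  110-0(✓)
size-2^2 implicants → --000(✓)  --100(✓)  -0-00(✓)  -01-0  -1-00(✓)  -10-0  0--00(✓)  0-1-0(✓)  0-1-1(✓)  0-10-(✓)  0-11-(✓)  001--(✓)  01--0  01-0-  011--(✓)  1--00(✓)  1-0-0  10--0  100--
size-2^3 implicants → ---00  0-1--
Unchecked terms (primes): ---00, -0011, -01-0, -10-0, -1111, 0-1--, 00-11, 01--0, 01-0-, 1-0-0, 10--0, 100--
Minterm coverage:
  m0 ⊆ ---00 [E]
  m4 ⊆ ---00,-01-0,0-1--
  m5 ⊆ 0-1-- [E]
  m8 ⊆ ---00,-10-0,01--0,01-0-
  m9 ⊆ 01-0- [E]
  m10 ⊆ -10-0,01--0
  m12 ⊆ ---00,0-1--,01--0,01-0-
  m13 ⊆ 0-1--,01-0-
  m14 ⊆ 0-1--,01--0
  m15 ⊆ -1111,0-1--
  m16 ⊆ ---00,1-0-0,10--0,100--
  m17 ⊆ 100-- [E]
  m19 ⊆ -0011,100--
  m20 ⊆ ---00,-01-0,10--0
  m22 ⊆ -01-0,10--0
  m24 ⊆ ---00,-10-0,1-0-0
  m26 ⊆ -10-0,1-0-0
  m28 ⊆ ---00 [E]
  m31 ⊆ -1111 [E]
E = {---00, -1111, 0-1--, 01-0-, 100--}

YES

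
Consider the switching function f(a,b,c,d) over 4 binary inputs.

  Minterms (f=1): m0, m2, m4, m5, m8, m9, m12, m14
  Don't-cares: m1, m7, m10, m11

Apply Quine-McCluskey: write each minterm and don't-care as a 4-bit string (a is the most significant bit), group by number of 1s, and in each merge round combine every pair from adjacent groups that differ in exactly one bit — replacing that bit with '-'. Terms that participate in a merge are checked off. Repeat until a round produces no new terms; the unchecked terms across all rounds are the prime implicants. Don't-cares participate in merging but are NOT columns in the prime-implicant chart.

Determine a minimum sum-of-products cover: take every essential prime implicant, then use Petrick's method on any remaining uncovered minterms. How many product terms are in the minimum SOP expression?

Round 0: 0000✓ 0001✓ 0010✓ 0100✓ 0101✓ 0111✓ 1000✓ 1001✓ 1010✓ 1011✓ 1100✓ 1110✓
Round 1: -000✓ -001✓ -010✓ -100✓ 0-00✓ 0-01✓ 00-0✓ 000-✓ 01-1 010-✓ 1-00✓ 1-10✓ 10-0✓ 10-1✓ 100-✓ 101-✓ 11-0✓
Round 2: --00 -0-0 -00- 0-0- 1--0 10--
PIs = {--00, -0-0, -00-, 0-0-, 01-1, 1--0, 10--}
Coverage chart:
  m0: --00,-0-0,-00-,0-0-
  m2: -0-0 ←essential
  m4: --00,0-0-
  m5: 0-0-,01-1
  m8: --00,-0-0,-00-,1--0,10--
  m9: -00-,10--
  m12: --00,1--0
  m14: 1--0 ←essential
Essential: -0-0, 1--0
Petrick residual → -00-, 0-0-
Min cover (4 terms): b'd' + b'c' + a'c' + ad'

4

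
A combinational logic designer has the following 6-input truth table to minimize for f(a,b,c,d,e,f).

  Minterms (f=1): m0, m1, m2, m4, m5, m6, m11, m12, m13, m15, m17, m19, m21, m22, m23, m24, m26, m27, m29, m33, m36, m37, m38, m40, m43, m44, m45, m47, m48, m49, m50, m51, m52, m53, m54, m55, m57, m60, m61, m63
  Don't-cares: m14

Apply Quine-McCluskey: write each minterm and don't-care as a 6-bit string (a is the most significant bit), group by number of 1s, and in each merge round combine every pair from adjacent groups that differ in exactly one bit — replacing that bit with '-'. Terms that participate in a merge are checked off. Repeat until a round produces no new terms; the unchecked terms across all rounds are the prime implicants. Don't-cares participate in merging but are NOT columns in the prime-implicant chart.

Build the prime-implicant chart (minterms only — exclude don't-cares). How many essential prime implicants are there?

Round 0: 000000✓ 000001✓ 000010✓ 000100✓ 000101✓ 000110✓ 001011✓ 001100✓ 001101✓ 001110✓ 001111✓ 010001✓ 010011✓ 010101✓ 010110✓ 010111✓ 011000✓ 011010✓ 011011✓ 011101✓ 100001✓ 100100✓ 100101✓ 100110✓ 101000✓ 101011✓ 101100✓ 101101✓ 101111✓ 110000✓ 110001✓ 110010✓ 110011✓ 110100✓ 110101✓ 110110✓ 110111✓ 111001✓ 111100✓ 111101✓ 111111✓
Round 1: -00001✓ -00100✓ -00101✓ -00110✓ -01011✓ -01100✓ -01101✓ -01111✓ -10001✓ -10011✓ -10101✓ -10110✓ -10111✓ -11101✓ 0-0001✓ 0-0101✓ 0-0110✓ 0-1011 0-1101✓ 00-100✓ 00-101✓ 00-110✓ 000-00✓ 000-01✓ 000-10✓ 0000-0✓ 00000-✓ 0001-0✓ 00010-✓ 001-11✓ 0011-0✓ 0011-1✓ 00110-✓ 00111-✓ 01-011 01-101✓ 010-01✓ 010-11✓ 0100-1✓ 0101-1✓ 01011-✓ 0110-0 01101- 1-0001✓ 1-0100✓ 1-0101✓ 1-0110✓ 1-1100✓ 1-1101✓ 1-1111✓ 10-100✓ 10-101✓ 100-01✓ 1001-0✓ 10010-✓ 101-00 101-11✓ 1011-1✓ 10110-✓ 11-001✓ 11-100✓ 11-101✓ 11-111✓ 110-00✓ 110-01✓ 110-10✓ 110-11✓ 1100-0✓ 1100-1✓ 11000-✓ 11001-✓ 1101-0✓ 1101-1✓ 11010-✓ 11011-✓ 111-01✓ 1111-1✓ 11110-✓
Round 2: --0001✓ --0101✓ --0110 --1101✓ -0-100✓ -0-101✓ -00-01✓ -001-0 -0010-✓ -01-11 -011-1 -0110-✓ -1-101✓ -10-01✓ -10-11✓ -100-1✓ -101-1✓ -1011- 0--101✓ 0-0-01✓ 00-1-0 00-10-✓ 000--0 000-0- 0011-- 010--1✓ 1--100✓ 1--101✓ 1-0-01✓ 1-01-0 1-010-✓ 1-11-1 1-110-✓ 10-10-✓ 11--01 11-1-1 11-10-✓ 110--0✓ 110--1✓ 110-0-✓ 110-1-✓ 1100--✓ 1101--✓
Round 3: ---101 --0-01 -0-10- -10--1 1--10- 110---
PIs = {---101, --0-01, --0110, -0-10-, -001-0, -01-11, -011-1, -10--1, -1011-, 0-1011, 00-1-0, 000--0, 000-0-, 0011--, 01-011, 0110-0, 01101-, 1--10-, 1-01-0, 1-11-1, 101-00, 11--01, 11-1-1, 110---}
Coverage chart:
  m0: 000--0,000-0-
  m1: --0-01,000-0-
  m2: 000--0 ←essential
  m4: -0-10-,-001-0,00-1-0,000--0,000-0-
  m5: ---101,--0-01,-0-10-,000-0-
  m6: --0110,-001-0,00-1-0,000--0
  m11: -01-11,0-1011
  m12: -0-10-,00-1-0,0011--
  m13: ---101,-0-10-,-011-1,0011--
  m15: -01-11,-011-1,0011--
  m17: --0-01,-10--1
  m19: -10--1,01-011
  m21: ---101,--0-01,-10--1
  m22: --0110,-1011-
  m23: -10--1,-1011-
  m24: 0110-0 ←essential
  m26: 0110-0,01101-
  m27: 0-1011,01-011,01101-
  m29: ---101 ←essential
  m33: --0-01 ←essential
  m36: -0-10-,-001-0,1--10-,1-01-0
  m37: ---101,--0-01,-0-10-,1--10-
  m38: --0110,-001-0,1-01-0
  m40: 101-00 ←essential
  m43: -01-11 ←essential
  m44: -0-10-,1--10-,101-00
  m45: ---101,-0-10-,-011-1,1--10-,1-11-1
  m47: -01-11,-011-1,1-11-1
  m48: 110--- ←essential
  m49: --0-01,-10--1,11--01,110---
  m50: 110--- ←essential
  m51: -10--1,110---
  m52: 1--10-,1-01-0,110---
  m53: ---101,--0-01,-10--1,1--10-,11--01,11-1-1,110---
  m54: --0110,-1011-,1-01-0,110---
  m55: -10--1,-1011-,11-1-1,110---
  m57: 11--01 ←essential
  m60: 1--10- ←essential
  m61: ---101,1--10-,1-11-1,11--01,11-1-1
  m63: 1-11-1,11-1-1
Essential: ---101, --0-01, -01-11, 000--0, 0110-0, 1--10-, 101-00, 11--01, 110---

9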